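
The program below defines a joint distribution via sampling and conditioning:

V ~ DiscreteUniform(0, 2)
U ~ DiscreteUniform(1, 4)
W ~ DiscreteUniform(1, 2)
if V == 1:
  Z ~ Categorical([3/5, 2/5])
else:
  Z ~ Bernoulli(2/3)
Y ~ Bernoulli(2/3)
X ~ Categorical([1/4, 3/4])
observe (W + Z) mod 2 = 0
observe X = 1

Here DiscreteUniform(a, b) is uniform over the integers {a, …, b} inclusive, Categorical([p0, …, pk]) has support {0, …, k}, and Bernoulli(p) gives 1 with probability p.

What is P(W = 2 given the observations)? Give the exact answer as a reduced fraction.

P(W = 2 | obs) = 19/45

Enumerate traces; 48 have nonzero weight after conditioning:
  (V=0, U=1, W=1, Z=1, Y=0, X=1) weight 1/144
  (V=0, U=1, W=1, Z=1, Y=1, X=1) weight 1/72
  (V=0, U=1, W=2, Z=0, Y=0, X=1) weight 1/288
  (V=0, U=1, W=2, Z=0, Y=1, X=1) weight 1/144
  (V=0, U=2, W=1, Z=1, Y=0, X=1) weight 1/144
  (V=0, U=2, W=1, Z=1, Y=1, X=1) weight 1/72
  (V=0, U=2, W=2, Z=0, Y=0, X=1) weight 1/288
  (V=0, U=2, W=2, Z=0, Y=1, X=1) weight 1/144
  … 40 more
Group by W:
  weight(W=1) = 13/60
  weight(W=2) = 19/120
Total weight = 13/60 + 19/120 = 3/8
P(W=1 | obs) = 13/60 / 3/8 = 26/45
P(W=2 | obs) = 19/120 / 3/8 = 19/45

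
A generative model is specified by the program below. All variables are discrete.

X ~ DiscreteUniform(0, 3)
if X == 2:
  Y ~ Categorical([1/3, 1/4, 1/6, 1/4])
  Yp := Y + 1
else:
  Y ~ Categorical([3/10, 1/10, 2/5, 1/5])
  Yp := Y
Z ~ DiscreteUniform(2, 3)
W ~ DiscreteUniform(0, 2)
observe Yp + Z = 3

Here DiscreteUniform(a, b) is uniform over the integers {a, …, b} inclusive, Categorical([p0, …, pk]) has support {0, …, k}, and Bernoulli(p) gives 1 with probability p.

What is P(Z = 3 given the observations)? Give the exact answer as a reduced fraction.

Enumerate traces; 21 have nonzero weight after conditioning:
  (X=0, Y=0, Z=3, W=0) weight 1/80
  (X=0, Y=0, Z=3, W=1) weight 1/80
  (X=0, Y=0, Z=3, W=2) weight 1/80
  (X=0, Y=1, Z=2, W=0) weight 1/240
  (X=0, Y=1, Z=2, W=1) weight 1/240
  (X=0, Y=1, Z=2, W=2) weight 1/240
  (X=1, Y=0, Z=3, W=0) weight 1/80
  (X=1, Y=0, Z=3, W=1) weight 1/80
  … 13 more
Group by Z:
  weight(Z=2) = 19/240
  weight(Z=3) = 9/80
Total weight = 19/240 + 9/80 = 23/120
P(Z=2 | obs) = 19/240 / 23/120 = 19/46
P(Z=3 | obs) = 9/80 / 23/120 = 27/46

P(Z = 3 | obs) = 27/46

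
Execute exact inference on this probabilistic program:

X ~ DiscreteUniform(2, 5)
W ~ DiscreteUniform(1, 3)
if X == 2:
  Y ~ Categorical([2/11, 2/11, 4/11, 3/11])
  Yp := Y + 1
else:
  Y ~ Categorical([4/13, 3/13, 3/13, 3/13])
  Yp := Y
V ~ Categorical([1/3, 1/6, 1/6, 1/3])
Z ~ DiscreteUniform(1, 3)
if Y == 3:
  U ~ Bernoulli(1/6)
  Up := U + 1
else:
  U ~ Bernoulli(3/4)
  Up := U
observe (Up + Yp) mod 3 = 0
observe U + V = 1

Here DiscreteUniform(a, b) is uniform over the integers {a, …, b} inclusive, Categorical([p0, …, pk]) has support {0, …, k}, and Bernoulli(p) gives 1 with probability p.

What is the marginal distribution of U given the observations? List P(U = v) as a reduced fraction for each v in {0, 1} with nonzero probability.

Enumerate traces; 81 have nonzero weight after conditioning:
  (X=2, W=1, Y=1, V=0, Z=1, U=1) weight 1/792
  (X=2, W=1, Y=1, V=0, Z=2, U=1) weight 1/792
  (X=2, W=1, Y=1, V=0, Z=3, U=1) weight 1/792
  (X=2, W=1, Y=2, V=1, Z=1, U=0) weight 1/2376
  (X=2, W=1, Y=2, V=1, Z=2, U=0) weight 1/2376
  (X=2, W=1, Y=2, V=1, Z=3, U=0) weight 1/2376
  (X=2, W=1, Y=3, V=0, Z=1, U=1) weight 1/2376
  (X=2, W=1, Y=3, V=0, Z=2, U=1) weight 1/2376
  … 73 more
Group by U:
  weight(U=0) = 23/1716
  weight(U=1) = 401/6864
Total weight = 23/1716 + 401/6864 = 493/6864
P(U=0 | obs) = 23/1716 / 493/6864 = 92/493
P(U=1 | obs) = 401/6864 / 493/6864 = 401/493

P(U=0) = 92/493, P(U=1) = 401/493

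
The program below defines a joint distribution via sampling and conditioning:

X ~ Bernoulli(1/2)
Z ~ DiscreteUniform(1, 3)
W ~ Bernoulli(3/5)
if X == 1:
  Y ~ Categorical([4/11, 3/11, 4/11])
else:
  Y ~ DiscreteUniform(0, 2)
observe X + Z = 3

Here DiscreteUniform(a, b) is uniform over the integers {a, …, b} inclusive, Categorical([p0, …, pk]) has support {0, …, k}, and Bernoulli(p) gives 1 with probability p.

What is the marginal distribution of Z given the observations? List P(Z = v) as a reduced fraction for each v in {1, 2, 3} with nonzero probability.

P(Z=2) = 1/2, P(Z=3) = 1/2

Enumerate traces; 12 have nonzero weight after conditioning:
  (X=0, Z=3, W=0, Y=0) weight 1/45
  (X=0, Z=3, W=0, Y=1) weight 1/45
  (X=0, Z=3, W=0, Y=2) weight 1/45
  (X=0, Z=3, W=1, Y=0) weight 1/30
  (X=0, Z=3, W=1, Y=1) weight 1/30
  (X=0, Z=3, W=1, Y=2) weight 1/30
  (X=1, Z=2, W=0, Y=0) weight 4/165
  (X=1, Z=2, W=0, Y=1) weight 1/55
  … 4 more
Group by Z:
  weight(Z=2) = 1/6
  weight(Z=3) = 1/6
Total weight = 1/6 + 1/6 = 1/3
P(Z=2 | obs) = 1/6 / 1/3 = 1/2
P(Z=3 | obs) = 1/6 / 1/3 = 1/2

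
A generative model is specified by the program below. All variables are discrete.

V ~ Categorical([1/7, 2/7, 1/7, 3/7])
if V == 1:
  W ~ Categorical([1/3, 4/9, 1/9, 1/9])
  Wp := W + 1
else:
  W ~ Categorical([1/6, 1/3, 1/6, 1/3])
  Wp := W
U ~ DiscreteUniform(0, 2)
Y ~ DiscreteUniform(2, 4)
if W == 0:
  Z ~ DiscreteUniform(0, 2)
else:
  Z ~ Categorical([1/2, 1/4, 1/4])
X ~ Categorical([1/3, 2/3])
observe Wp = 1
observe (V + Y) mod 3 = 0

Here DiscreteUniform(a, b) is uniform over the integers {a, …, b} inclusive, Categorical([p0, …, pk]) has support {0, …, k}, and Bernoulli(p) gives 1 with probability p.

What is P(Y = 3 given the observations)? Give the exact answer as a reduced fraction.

Enumerate traces; 72 have nonzero weight after conditioning:
  (V=0, W=1, U=0, Y=3, Z=0, X=0) weight 1/1134
  (V=0, W=1, U=0, Y=3, Z=0, X=1) weight 1/567
  (V=0, W=1, U=0, Y=3, Z=1, X=0) weight 1/2268
  (V=0, W=1, U=0, Y=3, Z=1, X=1) weight 1/1134
  (V=0, W=1, U=0, Y=3, Z=2, X=0) weight 1/2268
  (V=0, W=1, U=0, Y=3, Z=2, X=1) weight 1/1134
  (V=0, W=1, U=1, Y=3, Z=0, X=0) weight 1/1134
  (V=0, W=1, U=1, Y=3, Z=0, X=1) weight 1/567
  (V=1, W=0, U=0, Y=2, Z=0, X=0) weight 2/1701
  (V=2, W=1, U=0, Y=4, Z=0, X=0) weight 1/1134
  … 62 more
Group by Y:
  weight(Y=2) = 2/63
  weight(Y=3) = 4/63
  weight(Y=4) = 1/63
Total weight = 2/63 + 4/63 + 1/63 = 1/9
P(Y=2 | obs) = 2/63 / 1/9 = 2/7
P(Y=3 | obs) = 4/63 / 1/9 = 4/7
P(Y=4 | obs) = 1/63 / 1/9 = 1/7

P(Y = 3 | obs) = 4/7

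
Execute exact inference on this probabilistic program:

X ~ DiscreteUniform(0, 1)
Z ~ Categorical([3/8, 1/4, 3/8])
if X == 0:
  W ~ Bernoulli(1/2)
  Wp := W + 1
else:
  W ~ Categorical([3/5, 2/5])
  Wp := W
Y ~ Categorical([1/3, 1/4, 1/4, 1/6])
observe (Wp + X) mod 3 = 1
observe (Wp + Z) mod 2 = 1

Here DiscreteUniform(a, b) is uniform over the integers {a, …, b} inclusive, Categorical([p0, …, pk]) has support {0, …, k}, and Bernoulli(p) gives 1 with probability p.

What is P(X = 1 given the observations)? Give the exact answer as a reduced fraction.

P(X = 1 | obs) = 2/7

Enumerate traces; 12 have nonzero weight after conditioning:
  (X=0, Z=0, W=0, Y=0) weight 1/32
  (X=0, Z=0, W=0, Y=1) weight 3/128
  (X=0, Z=0, W=0, Y=2) weight 3/128
  (X=0, Z=0, W=0, Y=3) weight 1/64
  (X=0, Z=2, W=0, Y=0) weight 1/32
  (X=0, Z=2, W=0, Y=1) weight 3/128
  (X=0, Z=2, W=0, Y=2) weight 3/128
  (X=0, Z=2, W=0, Y=3) weight 1/64
  (X=1, Z=1, W=0, Y=0) weight 1/40
  … 3 more
Group by X:
  weight(X=0) = 3/16
  weight(X=1) = 3/40
Total weight = 3/16 + 3/40 = 21/80
P(X=0 | obs) = 3/16 / 21/80 = 5/7
P(X=1 | obs) = 3/40 / 21/80 = 2/7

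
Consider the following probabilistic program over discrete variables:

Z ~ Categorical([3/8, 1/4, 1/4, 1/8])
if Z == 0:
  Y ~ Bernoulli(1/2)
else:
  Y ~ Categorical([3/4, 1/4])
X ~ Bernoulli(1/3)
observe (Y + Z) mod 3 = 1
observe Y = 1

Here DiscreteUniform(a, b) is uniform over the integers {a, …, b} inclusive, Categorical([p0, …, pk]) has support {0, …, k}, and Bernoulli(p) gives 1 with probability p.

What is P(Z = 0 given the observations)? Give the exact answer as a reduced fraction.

P(Z = 0 | obs) = 6/7

Enumerate traces; 4 have nonzero weight after conditioning:
  (Z=0, Y=1, X=0) weight 1/8
  (Z=0, Y=1, X=1) weight 1/16
  (Z=3, Y=1, X=0) weight 1/48
  (Z=3, Y=1, X=1) weight 1/96
Group by Z:
  weight(Z=0) = 3/16
  weight(Z=3) = 1/32
Total weight = 3/16 + 1/32 = 7/32
P(Z=0 | obs) = 3/16 / 7/32 = 6/7
P(Z=3 | obs) = 1/32 / 7/32 = 1/7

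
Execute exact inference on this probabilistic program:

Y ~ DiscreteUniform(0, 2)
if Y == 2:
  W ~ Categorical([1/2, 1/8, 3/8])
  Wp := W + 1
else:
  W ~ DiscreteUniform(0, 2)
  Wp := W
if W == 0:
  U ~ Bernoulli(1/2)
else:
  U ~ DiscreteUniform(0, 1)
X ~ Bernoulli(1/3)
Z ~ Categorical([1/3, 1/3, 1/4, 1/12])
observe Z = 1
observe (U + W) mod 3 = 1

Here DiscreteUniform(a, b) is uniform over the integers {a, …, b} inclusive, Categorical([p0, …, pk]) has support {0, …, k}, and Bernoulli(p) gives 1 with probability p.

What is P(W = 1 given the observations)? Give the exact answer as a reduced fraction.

Enumerate traces; 12 have nonzero weight after conditioning:
  (Y=0, W=0, U=1, X=0, Z=1) weight 1/81
  (Y=0, W=0, U=1, X=1, Z=1) weight 1/162
  (Y=0, W=1, U=0, X=0, Z=1) weight 1/81
  (Y=0, W=1, U=0, X=1, Z=1) weight 1/162
  (Y=1, W=0, U=1, X=0, Z=1) weight 1/81
  (Y=1, W=0, U=1, X=1, Z=1) weight 1/162
  (Y=1, W=1, U=0, X=0, Z=1) weight 1/81
  (Y=1, W=1, U=0, X=1, Z=1) weight 1/162
  … 4 more
Group by W:
  weight(W=0) = 7/108
  weight(W=1) = 19/432
Total weight = 7/108 + 19/432 = 47/432
P(W=0 | obs) = 7/108 / 47/432 = 28/47
P(W=1 | obs) = 19/432 / 47/432 = 19/47

P(W = 1 | obs) = 19/47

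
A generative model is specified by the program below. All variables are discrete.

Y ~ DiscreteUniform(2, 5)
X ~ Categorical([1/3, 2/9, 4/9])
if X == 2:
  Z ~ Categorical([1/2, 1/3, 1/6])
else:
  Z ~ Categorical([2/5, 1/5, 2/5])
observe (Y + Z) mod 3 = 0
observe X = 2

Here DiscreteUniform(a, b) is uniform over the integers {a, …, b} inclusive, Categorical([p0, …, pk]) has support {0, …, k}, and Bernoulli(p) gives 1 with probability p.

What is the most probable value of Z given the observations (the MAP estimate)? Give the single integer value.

argmax_v P(Z = v | obs) = 1

Enumerate traces; 4 have nonzero weight after conditioning:
  (Y=2, X=2, Z=1) weight 1/27
  (Y=3, X=2, Z=0) weight 1/18
  (Y=4, X=2, Z=2) weight 1/54
  (Y=5, X=2, Z=1) weight 1/27
Group by Z:
  weight(Z=0) = 1/18
  weight(Z=1) = 2/27
  weight(Z=2) = 1/54
Total weight = 1/18 + 2/27 + 1/54 = 4/27
P(Z=0 | obs) = 1/18 / 4/27 = 3/8
P(Z=1 | obs) = 2/27 / 4/27 = 1/2
P(Z=2 | obs) = 1/54 / 4/27 = 1/8
argmax = 1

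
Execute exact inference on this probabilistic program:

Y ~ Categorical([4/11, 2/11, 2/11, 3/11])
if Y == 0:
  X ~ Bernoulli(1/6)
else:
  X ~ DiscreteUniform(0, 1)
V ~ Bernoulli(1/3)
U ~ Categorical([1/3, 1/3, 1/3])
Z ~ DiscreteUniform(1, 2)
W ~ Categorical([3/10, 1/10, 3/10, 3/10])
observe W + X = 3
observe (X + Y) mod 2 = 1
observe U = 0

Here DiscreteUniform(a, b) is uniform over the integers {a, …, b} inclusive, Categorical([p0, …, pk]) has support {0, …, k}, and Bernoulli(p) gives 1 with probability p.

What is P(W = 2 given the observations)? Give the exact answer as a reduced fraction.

Enumerate traces; 16 have nonzero weight after conditioning:
  (Y=0, X=1, V=0, U=0, Z=1, W=2) weight 1/495
  (Y=0, X=1, V=0, U=0, Z=2, W=2) weight 1/495
  (Y=0, X=1, V=1, U=0, Z=1, W=2) weight 1/990
  (Y=0, X=1, V=1, U=0, Z=2, W=2) weight 1/990
  (Y=1, X=0, V=0, U=0, Z=1, W=3) weight 1/330
  (Y=1, X=0, V=0, U=0, Z=2, W=3) weight 1/330
  (Y=1, X=0, V=1, U=0, Z=1, W=3) weight 1/660
  (Y=1, X=0, V=1, U=0, Z=2, W=3) weight 1/660
  … 8 more
Group by W:
  weight(W=2) = 1/66
  weight(W=3) = 1/44
Total weight = 1/66 + 1/44 = 5/132
P(W=2 | obs) = 1/66 / 5/132 = 2/5
P(W=3 | obs) = 1/44 / 5/132 = 3/5

P(W = 2 | obs) = 2/5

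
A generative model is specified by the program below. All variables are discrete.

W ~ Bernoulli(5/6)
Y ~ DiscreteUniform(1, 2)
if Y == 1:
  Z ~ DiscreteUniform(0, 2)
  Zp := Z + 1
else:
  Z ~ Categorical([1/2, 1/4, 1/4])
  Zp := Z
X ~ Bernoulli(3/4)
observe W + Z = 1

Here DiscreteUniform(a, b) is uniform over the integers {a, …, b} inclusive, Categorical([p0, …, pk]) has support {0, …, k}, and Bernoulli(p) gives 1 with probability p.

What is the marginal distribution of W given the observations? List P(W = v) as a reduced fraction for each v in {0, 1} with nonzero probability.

Enumerate traces; 8 have nonzero weight after conditioning:
  (W=0, Y=1, Z=1, X=0) weight 1/144
  (W=0, Y=1, Z=1, X=1) weight 1/48
  (W=0, Y=2, Z=1, X=0) weight 1/192
  (W=0, Y=2, Z=1, X=1) weight 1/64
  (W=1, Y=1, Z=0, X=0) weight 5/144
  (W=1, Y=1, Z=0, X=1) weight 5/48
  (W=1, Y=2, Z=0, X=0) weight 5/96
  (W=1, Y=2, Z=0, X=1) weight 5/32
Group by W:
  weight(W=0) = 7/144
  weight(W=1) = 25/72
Total weight = 7/144 + 25/72 = 19/48
P(W=0 | obs) = 7/144 / 19/48 = 7/57
P(W=1 | obs) = 25/72 / 19/48 = 50/57

P(W=0) = 7/57, P(W=1) = 50/57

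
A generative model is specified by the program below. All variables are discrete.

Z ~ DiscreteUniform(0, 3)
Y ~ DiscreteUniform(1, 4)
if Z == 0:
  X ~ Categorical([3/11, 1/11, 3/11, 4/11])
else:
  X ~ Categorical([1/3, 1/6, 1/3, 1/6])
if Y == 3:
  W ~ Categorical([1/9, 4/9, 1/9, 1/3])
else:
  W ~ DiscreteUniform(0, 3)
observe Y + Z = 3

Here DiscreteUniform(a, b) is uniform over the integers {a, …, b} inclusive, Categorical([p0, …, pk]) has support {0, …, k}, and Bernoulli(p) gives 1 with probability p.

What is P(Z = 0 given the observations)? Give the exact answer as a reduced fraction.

Enumerate traces; 48 have nonzero weight after conditioning:
  (Z=0, Y=3, X=0, W=0) weight 1/528
  (Z=0, Y=3, X=0, W=1) weight 1/132
  (Z=0, Y=3, X=0, W=2) weight 1/528
  (Z=0, Y=3, X=0, W=3) weight 1/176
  (Z=0, Y=3, X=1, W=0) weight 1/1584
  (Z=0, Y=3, X=1, W=1) weight 1/396
  (Z=0, Y=3, X=1, W=2) weight 1/1584
  (Z=0, Y=3, X=1, W=3) weight 1/528
  (Z=1, Y=2, X=0, W=0) weight 1/192
  (Z=2, Y=1, X=0, W=0) weight 1/192
  … 38 more
Group by Z:
  weight(Z=0) = 1/16
  weight(Z=1) = 1/16
  weight(Z=2) = 1/16
Total weight = 1/16 + 1/16 + 1/16 = 3/16
P(Z=0 | obs) = 1/16 / 3/16 = 1/3
P(Z=1 | obs) = 1/16 / 3/16 = 1/3
P(Z=2 | obs) = 1/16 / 3/16 = 1/3

P(Z = 0 | obs) = 1/3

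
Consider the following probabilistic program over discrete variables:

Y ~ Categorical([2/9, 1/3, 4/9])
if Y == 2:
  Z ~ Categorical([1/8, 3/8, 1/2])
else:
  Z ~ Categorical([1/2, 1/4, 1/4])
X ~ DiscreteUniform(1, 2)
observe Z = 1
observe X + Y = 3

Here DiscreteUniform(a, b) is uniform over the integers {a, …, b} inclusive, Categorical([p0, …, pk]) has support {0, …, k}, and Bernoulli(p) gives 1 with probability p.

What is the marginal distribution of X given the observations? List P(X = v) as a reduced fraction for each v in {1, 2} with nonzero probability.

P(X=1) = 2/3, P(X=2) = 1/3

Enumerate traces; 2 have nonzero weight after conditioning:
  (Y=1, Z=1, X=2) weight 1/24
  (Y=2, Z=1, X=1) weight 1/12
Group by X:
  weight(X=1) = 1/12
  weight(X=2) = 1/24
Total weight = 1/12 + 1/24 = 1/8
P(X=1 | obs) = 1/12 / 1/8 = 2/3
P(X=2 | obs) = 1/24 / 1/8 = 1/3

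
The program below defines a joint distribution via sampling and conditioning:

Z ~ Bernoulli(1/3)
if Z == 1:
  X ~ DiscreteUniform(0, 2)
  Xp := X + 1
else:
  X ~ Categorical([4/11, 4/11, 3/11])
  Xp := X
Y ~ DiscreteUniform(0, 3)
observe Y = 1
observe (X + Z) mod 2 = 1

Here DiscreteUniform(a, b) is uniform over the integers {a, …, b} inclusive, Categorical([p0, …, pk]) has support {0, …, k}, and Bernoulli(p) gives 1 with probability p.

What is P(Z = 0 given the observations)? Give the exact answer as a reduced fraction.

P(Z = 0 | obs) = 12/23

Enumerate traces; 3 have nonzero weight after conditioning:
  (Z=0, X=1, Y=1) weight 2/33
  (Z=1, X=0, Y=1) weight 1/36
  (Z=1, X=2, Y=1) weight 1/36
Group by Z:
  weight(Z=0) = 2/33
  weight(Z=1) = 1/18
Total weight = 2/33 + 1/18 = 23/198
P(Z=0 | obs) = 2/33 / 23/198 = 12/23
P(Z=1 | obs) = 1/18 / 23/198 = 11/23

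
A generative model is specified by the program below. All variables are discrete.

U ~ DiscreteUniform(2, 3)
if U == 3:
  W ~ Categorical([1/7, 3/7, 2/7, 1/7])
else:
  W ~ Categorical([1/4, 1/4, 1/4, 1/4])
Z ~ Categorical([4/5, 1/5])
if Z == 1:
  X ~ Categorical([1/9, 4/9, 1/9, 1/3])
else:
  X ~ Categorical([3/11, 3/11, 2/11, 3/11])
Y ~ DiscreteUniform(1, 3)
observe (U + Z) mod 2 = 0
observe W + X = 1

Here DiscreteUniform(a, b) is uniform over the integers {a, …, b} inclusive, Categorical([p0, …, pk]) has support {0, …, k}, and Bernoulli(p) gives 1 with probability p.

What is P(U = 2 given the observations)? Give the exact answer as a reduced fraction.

P(U = 2 | obs) = 54/65

Enumerate traces; 12 have nonzero weight after conditioning:
  (U=2, W=0, Z=0, X=1, Y=1) weight 1/110
  (U=2, W=0, Z=0, X=1, Y=2) weight 1/110
  (U=2, W=0, Z=0, X=1, Y=3) weight 1/110
  (U=2, W=1, Z=0, X=0, Y=1) weight 1/110
  (U=2, W=1, Z=0, X=0, Y=2) weight 1/110
  (U=2, W=1, Z=0, X=0, Y=3) weight 1/110
  (U=3, W=0, Z=1, X=1, Y=1) weight 2/945
  (U=3, W=0, Z=1, X=1, Y=2) weight 2/945
  … 4 more
Group by U:
  weight(U=2) = 3/55
  weight(U=3) = 1/90
Total weight = 3/55 + 1/90 = 13/198
P(U=2 | obs) = 3/55 / 13/198 = 54/65
P(U=3 | obs) = 1/90 / 13/198 = 11/65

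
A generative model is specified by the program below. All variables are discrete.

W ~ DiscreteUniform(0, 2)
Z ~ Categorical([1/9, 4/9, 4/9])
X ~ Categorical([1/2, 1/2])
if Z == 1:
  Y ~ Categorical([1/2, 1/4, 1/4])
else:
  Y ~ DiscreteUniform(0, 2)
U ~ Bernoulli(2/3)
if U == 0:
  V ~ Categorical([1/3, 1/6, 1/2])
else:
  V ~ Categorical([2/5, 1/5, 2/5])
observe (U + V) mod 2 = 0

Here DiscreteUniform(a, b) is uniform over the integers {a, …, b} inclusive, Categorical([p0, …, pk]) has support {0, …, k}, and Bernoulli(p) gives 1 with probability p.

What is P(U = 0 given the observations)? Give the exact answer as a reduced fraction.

P(U = 0 | obs) = 25/37

Enumerate traces; 162 have nonzero weight after conditioning:
  (W=0, Z=0, X=0, Y=0, U=0, V=0) weight 1/1458
  (W=0, Z=0, X=0, Y=0, U=0, V=2) weight 1/972
  (W=0, Z=0, X=0, Y=0, U=1, V=1) weight 1/1215
  (W=0, Z=0, X=0, Y=1, U=0, V=0) weight 1/1458
  (W=0, Z=0, X=0, Y=1, U=0, V=2) weight 1/972
  (W=0, Z=0, X=0, Y=1, U=1, V=1) weight 1/1215
  (W=0, Z=0, X=0, Y=2, U=0, V=0) weight 1/1458
  (W=0, Z=0, X=0, Y=2, U=0, V=2) weight 1/972
  … 154 more
Group by U:
  weight(U=0) = 5/18
  weight(U=1) = 2/15
Total weight = 5/18 + 2/15 = 37/90
P(U=0 | obs) = 5/18 / 37/90 = 25/37
P(U=1 | obs) = 2/15 / 37/90 = 12/37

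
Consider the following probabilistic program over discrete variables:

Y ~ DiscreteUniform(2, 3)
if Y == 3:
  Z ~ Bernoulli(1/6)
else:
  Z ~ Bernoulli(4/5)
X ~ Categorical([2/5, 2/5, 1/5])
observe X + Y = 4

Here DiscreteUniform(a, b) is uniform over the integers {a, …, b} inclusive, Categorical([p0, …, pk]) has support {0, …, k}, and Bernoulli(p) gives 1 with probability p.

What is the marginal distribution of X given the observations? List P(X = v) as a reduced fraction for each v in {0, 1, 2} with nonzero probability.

Enumerate traces; 4 have nonzero weight after conditioning:
  (Y=2, Z=0, X=2) weight 1/50
  (Y=2, Z=1, X=2) weight 2/25
  (Y=3, Z=0, X=1) weight 1/6
  (Y=3, Z=1, X=1) weight 1/30
Group by X:
  weight(X=1) = 1/5
  weight(X=2) = 1/10
Total weight = 1/5 + 1/10 = 3/10
P(X=1 | obs) = 1/5 / 3/10 = 2/3
P(X=2 | obs) = 1/10 / 3/10 = 1/3

P(X=1) = 2/3, P(X=2) = 1/3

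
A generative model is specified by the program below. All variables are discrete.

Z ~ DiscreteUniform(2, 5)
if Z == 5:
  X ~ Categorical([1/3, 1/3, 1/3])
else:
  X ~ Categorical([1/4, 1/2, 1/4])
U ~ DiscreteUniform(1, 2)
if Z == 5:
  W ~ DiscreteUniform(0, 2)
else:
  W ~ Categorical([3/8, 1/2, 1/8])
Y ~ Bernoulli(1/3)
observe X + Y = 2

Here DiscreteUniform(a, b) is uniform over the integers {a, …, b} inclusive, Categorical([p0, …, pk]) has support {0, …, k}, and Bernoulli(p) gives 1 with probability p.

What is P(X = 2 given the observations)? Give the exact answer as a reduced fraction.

Enumerate traces; 48 have nonzero weight after conditioning:
  (Z=2, X=1, U=1, W=0, Y=1) weight 1/128
  (Z=2, X=1, U=1, W=1, Y=1) weight 1/96
  (Z=2, X=1, U=1, W=2, Y=1) weight 1/384
  (Z=2, X=1, U=2, W=0, Y=1) weight 1/128
  (Z=2, X=1, U=2, W=1, Y=1) weight 1/96
  (Z=2, X=1, U=2, W=2, Y=1) weight 1/384
  (Z=2, X=2, U=1, W=0, Y=0) weight 1/128
  (Z=2, X=2, U=1, W=1, Y=0) weight 1/96
  … 40 more
Group by X:
  weight(X=1) = 11/72
  weight(X=2) = 13/72
Total weight = 11/72 + 13/72 = 1/3
P(X=1 | obs) = 11/72 / 1/3 = 11/24
P(X=2 | obs) = 13/72 / 1/3 = 13/24

P(X = 2 | obs) = 13/24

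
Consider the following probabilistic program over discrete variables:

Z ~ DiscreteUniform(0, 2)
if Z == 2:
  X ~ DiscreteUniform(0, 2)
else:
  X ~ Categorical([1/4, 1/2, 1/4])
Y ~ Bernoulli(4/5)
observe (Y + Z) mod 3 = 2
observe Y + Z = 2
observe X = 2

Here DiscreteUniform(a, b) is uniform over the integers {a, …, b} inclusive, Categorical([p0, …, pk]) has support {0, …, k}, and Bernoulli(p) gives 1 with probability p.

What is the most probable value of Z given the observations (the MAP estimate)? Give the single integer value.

argmax_v P(Z = v | obs) = 1

Enumerate traces; 2 have nonzero weight after conditioning:
  (Z=1, X=2, Y=1) weight 1/15
  (Z=2, X=2, Y=0) weight 1/45
Group by Z:
  weight(Z=1) = 1/15
  weight(Z=2) = 1/45
Total weight = 1/15 + 1/45 = 4/45
P(Z=1 | obs) = 1/15 / 4/45 = 3/4
P(Z=2 | obs) = 1/45 / 4/45 = 1/4
argmax = 1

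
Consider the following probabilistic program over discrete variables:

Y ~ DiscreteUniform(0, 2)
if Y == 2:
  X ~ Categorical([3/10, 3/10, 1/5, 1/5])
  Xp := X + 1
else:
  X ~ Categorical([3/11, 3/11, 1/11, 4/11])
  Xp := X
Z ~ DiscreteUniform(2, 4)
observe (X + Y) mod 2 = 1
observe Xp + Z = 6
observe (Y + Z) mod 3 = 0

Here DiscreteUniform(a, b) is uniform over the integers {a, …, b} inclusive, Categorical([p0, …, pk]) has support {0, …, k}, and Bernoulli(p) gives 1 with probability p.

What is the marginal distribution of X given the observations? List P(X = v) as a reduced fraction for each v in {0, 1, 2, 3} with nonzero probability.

P(X=1) = 33/73, P(X=3) = 40/73

Enumerate traces; 2 have nonzero weight after conditioning:
  (Y=0, X=3, Z=3) weight 4/99
  (Y=2, X=1, Z=4) weight 1/30
Group by X:
  weight(X=1) = 1/30
  weight(X=3) = 4/99
Total weight = 1/30 + 4/99 = 73/990
P(X=1 | obs) = 1/30 / 73/990 = 33/73
P(X=3 | obs) = 4/99 / 73/990 = 40/73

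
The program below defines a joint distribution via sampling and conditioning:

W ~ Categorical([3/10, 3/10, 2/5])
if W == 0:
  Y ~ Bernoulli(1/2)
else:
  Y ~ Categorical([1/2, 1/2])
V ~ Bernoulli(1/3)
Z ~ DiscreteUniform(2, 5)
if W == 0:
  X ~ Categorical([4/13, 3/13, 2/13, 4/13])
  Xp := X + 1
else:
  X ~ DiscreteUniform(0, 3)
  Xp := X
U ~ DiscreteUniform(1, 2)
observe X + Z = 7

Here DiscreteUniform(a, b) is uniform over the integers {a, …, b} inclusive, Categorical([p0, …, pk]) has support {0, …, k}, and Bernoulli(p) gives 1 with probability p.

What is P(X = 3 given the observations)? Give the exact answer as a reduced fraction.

P(X = 3 | obs) = 139/254

Enumerate traces; 48 have nonzero weight after conditioning:
  (W=0, Y=0, V=0, Z=4, X=3, U=1) weight 1/260
  (W=0, Y=0, V=0, Z=4, X=3, U=2) weight 1/260
  (W=0, Y=0, V=0, Z=5, X=2, U=1) weight 1/520
  (W=0, Y=0, V=0, Z=5, X=2, U=2) weight 1/520
  (W=0, Y=0, V=1, Z=4, X=3, U=1) weight 1/520
  (W=0, Y=0, V=1, Z=4, X=3, U=2) weight 1/520
  (W=0, Y=0, V=1, Z=5, X=2, U=1) weight 1/1040
  (W=0, Y=0, V=1, Z=5, X=2, U=2) weight 1/1040
  … 40 more
Group by X:
  weight(X=2) = 23/416
  weight(X=3) = 139/2080
Total weight = 23/416 + 139/2080 = 127/1040
P(X=2 | obs) = 23/416 / 127/1040 = 115/254
P(X=3 | obs) = 139/2080 / 127/1040 = 139/254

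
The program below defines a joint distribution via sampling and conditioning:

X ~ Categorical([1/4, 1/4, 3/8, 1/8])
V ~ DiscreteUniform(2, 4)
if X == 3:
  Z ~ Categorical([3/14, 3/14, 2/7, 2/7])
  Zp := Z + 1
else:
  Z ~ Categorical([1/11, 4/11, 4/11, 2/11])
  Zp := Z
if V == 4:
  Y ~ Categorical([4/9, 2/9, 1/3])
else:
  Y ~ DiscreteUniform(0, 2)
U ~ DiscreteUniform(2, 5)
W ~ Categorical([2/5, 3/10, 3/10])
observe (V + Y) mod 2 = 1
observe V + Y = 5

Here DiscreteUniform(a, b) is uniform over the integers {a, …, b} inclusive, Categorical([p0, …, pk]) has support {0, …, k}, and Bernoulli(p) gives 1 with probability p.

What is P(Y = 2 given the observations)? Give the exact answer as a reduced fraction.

P(Y = 2 | obs) = 3/5

Enumerate traces; 384 have nonzero weight after conditioning:
  (X=0, V=3, Z=0, Y=2, U=2, W=0) weight 1/3960
  (X=0, V=3, Z=0, Y=2, U=2, W=1) weight 1/5280
  (X=0, V=3, Z=0, Y=2, U=2, W=2) weight 1/5280
  (X=0, V=3, Z=0, Y=2, U=3, W=0) weight 1/3960
  (X=0, V=3, Z=0, Y=2, U=3, W=1) weight 1/5280
  (X=0, V=3, Z=0, Y=2, U=3, W=2) weight 1/5280
  (X=0, V=3, Z=0, Y=2, U=4, W=0) weight 1/3960
  (X=0, V=3, Z=0, Y=2, U=4, W=1) weight 1/5280
  (X=0, V=4, Z=0, Y=1, U=2, W=0) weight 1/5940
  … 375 more
Group by Y:
  weight(Y=1) = 2/27
  weight(Y=2) = 1/9
Total weight = 2/27 + 1/9 = 5/27
P(Y=1 | obs) = 2/27 / 5/27 = 2/5
P(Y=2 | obs) = 1/9 / 5/27 = 3/5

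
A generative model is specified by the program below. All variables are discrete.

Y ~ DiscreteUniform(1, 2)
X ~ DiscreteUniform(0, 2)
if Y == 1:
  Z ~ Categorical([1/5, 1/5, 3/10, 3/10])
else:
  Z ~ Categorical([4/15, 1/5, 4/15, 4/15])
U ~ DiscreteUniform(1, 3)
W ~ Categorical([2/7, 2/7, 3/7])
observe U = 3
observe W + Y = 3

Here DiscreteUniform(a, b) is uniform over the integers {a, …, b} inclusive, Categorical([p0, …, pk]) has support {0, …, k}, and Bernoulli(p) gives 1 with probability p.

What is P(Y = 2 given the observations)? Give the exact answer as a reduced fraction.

P(Y = 2 | obs) = 2/5

Enumerate traces; 24 have nonzero weight after conditioning:
  (Y=1, X=0, Z=0, U=3, W=2) weight 1/210
  (Y=1, X=0, Z=1, U=3, W=2) weight 1/210
  (Y=1, X=0, Z=2, U=3, W=2) weight 1/140
  (Y=1, X=0, Z=3, U=3, W=2) weight 1/140
  (Y=1, X=1, Z=0, U=3, W=2) weight 1/210
  (Y=1, X=1, Z=1, U=3, W=2) weight 1/210
  (Y=1, X=1, Z=2, U=3, W=2) weight 1/140
  (Y=1, X=1, Z=3, U=3, W=2) weight 1/140
  (Y=2, X=0, Z=0, U=3, W=1) weight 4/945
  … 15 more
Group by Y:
  weight(Y=1) = 1/14
  weight(Y=2) = 1/21
Total weight = 1/14 + 1/21 = 5/42
P(Y=1 | obs) = 1/14 / 5/42 = 3/5
P(Y=2 | obs) = 1/21 / 5/42 = 2/5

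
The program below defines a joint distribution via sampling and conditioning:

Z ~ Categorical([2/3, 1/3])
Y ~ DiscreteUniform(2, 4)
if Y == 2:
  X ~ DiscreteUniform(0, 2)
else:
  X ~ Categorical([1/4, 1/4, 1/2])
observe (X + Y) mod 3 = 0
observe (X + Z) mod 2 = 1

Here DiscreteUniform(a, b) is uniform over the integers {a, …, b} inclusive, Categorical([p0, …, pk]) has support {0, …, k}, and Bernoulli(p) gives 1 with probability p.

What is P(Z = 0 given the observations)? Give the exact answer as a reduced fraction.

P(Z = 0 | obs) = 8/17

Enumerate traces; 3 have nonzero weight after conditioning:
  (Z=0, Y=2, X=1) weight 2/27
  (Z=1, Y=3, X=0) weight 1/36
  (Z=1, Y=4, X=2) weight 1/18
Group by Z:
  weight(Z=0) = 2/27
  weight(Z=1) = 1/12
Total weight = 2/27 + 1/12 = 17/108
P(Z=0 | obs) = 2/27 / 17/108 = 8/17
P(Z=1 | obs) = 1/12 / 17/108 = 9/17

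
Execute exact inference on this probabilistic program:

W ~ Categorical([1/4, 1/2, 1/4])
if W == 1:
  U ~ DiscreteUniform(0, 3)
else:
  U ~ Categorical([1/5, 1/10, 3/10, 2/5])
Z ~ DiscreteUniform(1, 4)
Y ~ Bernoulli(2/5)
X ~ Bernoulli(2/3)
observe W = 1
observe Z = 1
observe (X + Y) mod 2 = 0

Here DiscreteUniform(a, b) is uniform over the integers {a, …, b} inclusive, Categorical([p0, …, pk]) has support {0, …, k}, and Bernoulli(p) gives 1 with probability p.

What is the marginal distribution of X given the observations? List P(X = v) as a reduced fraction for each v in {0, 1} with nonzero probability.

Enumerate traces; 8 have nonzero weight after conditioning:
  (W=1, U=0, Z=1, Y=0, X=0) weight 1/160
  (W=1, U=0, Z=1, Y=1, X=1) weight 1/120
  (W=1, U=1, Z=1, Y=0, X=0) weight 1/160
  (W=1, U=1, Z=1, Y=1, X=1) weight 1/120
  (W=1, U=2, Z=1, Y=0, X=0) weight 1/160
  (W=1, U=2, Z=1, Y=1, X=1) weight 1/120
  (W=1, U=3, Z=1, Y=0, X=0) weight 1/160
  (W=1, U=3, Z=1, Y=1, X=1) weight 1/120
Group by X:
  weight(X=0) = 1/40
  weight(X=1) = 1/30
Total weight = 1/40 + 1/30 = 7/120
P(X=0 | obs) = 1/40 / 7/120 = 3/7
P(X=1 | obs) = 1/30 / 7/120 = 4/7

P(X=0) = 3/7, P(X=1) = 4/7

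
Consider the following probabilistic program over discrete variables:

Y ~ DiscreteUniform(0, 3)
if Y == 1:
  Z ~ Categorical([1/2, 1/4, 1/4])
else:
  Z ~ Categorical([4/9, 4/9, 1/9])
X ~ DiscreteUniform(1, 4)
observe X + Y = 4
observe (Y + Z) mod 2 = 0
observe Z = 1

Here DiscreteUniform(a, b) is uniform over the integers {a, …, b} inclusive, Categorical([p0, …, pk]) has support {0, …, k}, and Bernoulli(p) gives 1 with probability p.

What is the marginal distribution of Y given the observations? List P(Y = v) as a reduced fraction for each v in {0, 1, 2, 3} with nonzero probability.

P(Y=1) = 9/25, P(Y=3) = 16/25

Enumerate traces; 2 have nonzero weight after conditioning:
  (Y=1, Z=1, X=3) weight 1/64
  (Y=3, Z=1, X=1) weight 1/36
Group by Y:
  weight(Y=1) = 1/64
  weight(Y=3) = 1/36
Total weight = 1/64 + 1/36 = 25/576
P(Y=1 | obs) = 1/64 / 25/576 = 9/25
P(Y=3 | obs) = 1/36 / 25/576 = 16/25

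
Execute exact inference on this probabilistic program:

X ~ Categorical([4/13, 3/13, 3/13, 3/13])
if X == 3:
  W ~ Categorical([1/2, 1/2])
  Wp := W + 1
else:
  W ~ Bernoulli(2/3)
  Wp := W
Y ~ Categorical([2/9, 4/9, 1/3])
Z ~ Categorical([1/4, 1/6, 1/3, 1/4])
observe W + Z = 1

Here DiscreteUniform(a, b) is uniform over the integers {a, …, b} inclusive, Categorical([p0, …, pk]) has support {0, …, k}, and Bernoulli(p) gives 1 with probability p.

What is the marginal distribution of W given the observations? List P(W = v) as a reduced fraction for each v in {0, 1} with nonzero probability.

P(W=0) = 58/205, P(W=1) = 147/205

Enumerate traces; 24 have nonzero weight after conditioning:
  (X=0, W=0, Y=0, Z=1) weight 4/1053
  (X=0, W=0, Y=1, Z=1) weight 8/1053
  (X=0, W=0, Y=2, Z=1) weight 2/351
  (X=0, W=1, Y=0, Z=0) weight 4/351
  (X=0, W=1, Y=1, Z=0) weight 8/351
  (X=0, W=1, Y=2, Z=0) weight 2/117
  (X=1, W=0, Y=0, Z=1) weight 1/351
  (X=1, W=0, Y=1, Z=1) weight 2/351
  … 16 more
Group by W:
  weight(W=0) = 29/468
  weight(W=1) = 49/312
Total weight = 29/468 + 49/312 = 205/936
P(W=0 | obs) = 29/468 / 205/936 = 58/205
P(W=1 | obs) = 49/312 / 205/936 = 147/205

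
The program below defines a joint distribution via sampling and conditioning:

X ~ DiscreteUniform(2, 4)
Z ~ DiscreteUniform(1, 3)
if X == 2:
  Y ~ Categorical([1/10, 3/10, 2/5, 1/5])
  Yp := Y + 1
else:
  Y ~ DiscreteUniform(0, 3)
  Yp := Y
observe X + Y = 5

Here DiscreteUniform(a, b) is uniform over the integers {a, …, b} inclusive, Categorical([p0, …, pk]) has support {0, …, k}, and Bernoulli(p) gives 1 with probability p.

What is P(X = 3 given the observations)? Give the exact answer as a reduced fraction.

P(X = 3 | obs) = 5/14

Enumerate traces; 9 have nonzero weight after conditioning:
  (X=2, Z=1, Y=3) weight 1/45
  (X=2, Z=2, Y=3) weight 1/45
  (X=2, Z=3, Y=3) weight 1/45
  (X=3, Z=1, Y=2) weight 1/36
  (X=3, Z=2, Y=2) weight 1/36
  (X=3, Z=3, Y=2) weight 1/36
  (X=4, Z=1, Y=1) weight 1/36
  (X=4, Z=2, Y=1) weight 1/36
  … 1 more
Group by X:
  weight(X=2) = 1/15
  weight(X=3) = 1/12
  weight(X=4) = 1/12
Total weight = 1/15 + 1/12 + 1/12 = 7/30
P(X=2 | obs) = 1/15 / 7/30 = 2/7
P(X=3 | obs) = 1/12 / 7/30 = 5/14
P(X=4 | obs) = 1/12 / 7/30 = 5/14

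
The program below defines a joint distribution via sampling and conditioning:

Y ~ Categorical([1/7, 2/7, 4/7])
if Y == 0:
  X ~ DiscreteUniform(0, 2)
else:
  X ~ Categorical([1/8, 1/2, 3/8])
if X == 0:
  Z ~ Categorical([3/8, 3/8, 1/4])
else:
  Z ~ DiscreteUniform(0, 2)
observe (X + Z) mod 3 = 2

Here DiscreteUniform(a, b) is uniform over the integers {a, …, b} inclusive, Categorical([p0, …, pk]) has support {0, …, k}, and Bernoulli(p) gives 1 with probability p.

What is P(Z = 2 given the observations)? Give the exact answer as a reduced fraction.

P(Z = 2 | obs) = 39/323

Enumerate traces; 9 have nonzero weight after conditioning:
  (Y=0, X=0, Z=2) weight 1/84
  (Y=0, X=1, Z=1) weight 1/63
  (Y=0, X=2, Z=0) weight 1/63
  (Y=1, X=0, Z=2) weight 1/112
  (Y=1, X=1, Z=1) weight 1/21
  (Y=1, X=2, Z=0) weight 1/28
  (Y=2, X=0, Z=2) weight 1/56
  (Y=2, X=1, Z=1) weight 2/21
  … 1 more
Group by Z:
  weight(Z=0) = 31/252
  weight(Z=1) = 10/63
  weight(Z=2) = 13/336
Total weight = 31/252 + 10/63 + 13/336 = 323/1008
P(Z=0 | obs) = 31/252 / 323/1008 = 124/323
P(Z=1 | obs) = 10/63 / 323/1008 = 160/323
P(Z=2 | obs) = 13/336 / 323/1008 = 39/323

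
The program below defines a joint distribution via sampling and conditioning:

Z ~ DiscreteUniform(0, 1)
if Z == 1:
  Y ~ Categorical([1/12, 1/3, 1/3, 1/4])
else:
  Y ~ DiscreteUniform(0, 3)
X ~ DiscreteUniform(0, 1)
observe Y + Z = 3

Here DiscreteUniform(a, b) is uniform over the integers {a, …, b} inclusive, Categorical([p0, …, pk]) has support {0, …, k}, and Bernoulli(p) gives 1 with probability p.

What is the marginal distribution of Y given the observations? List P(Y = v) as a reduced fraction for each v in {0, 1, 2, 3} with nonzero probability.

P(Y=2) = 4/7, P(Y=3) = 3/7

Enumerate traces; 4 have nonzero weight after conditioning:
  (Z=0, Y=3, X=0) weight 1/16
  (Z=0, Y=3, X=1) weight 1/16
  (Z=1, Y=2, X=0) weight 1/12
  (Z=1, Y=2, X=1) weight 1/12
Group by Y:
  weight(Y=2) = 1/6
  weight(Y=3) = 1/8
Total weight = 1/6 + 1/8 = 7/24
P(Y=2 | obs) = 1/6 / 7/24 = 4/7
P(Y=3 | obs) = 1/8 / 7/24 = 3/7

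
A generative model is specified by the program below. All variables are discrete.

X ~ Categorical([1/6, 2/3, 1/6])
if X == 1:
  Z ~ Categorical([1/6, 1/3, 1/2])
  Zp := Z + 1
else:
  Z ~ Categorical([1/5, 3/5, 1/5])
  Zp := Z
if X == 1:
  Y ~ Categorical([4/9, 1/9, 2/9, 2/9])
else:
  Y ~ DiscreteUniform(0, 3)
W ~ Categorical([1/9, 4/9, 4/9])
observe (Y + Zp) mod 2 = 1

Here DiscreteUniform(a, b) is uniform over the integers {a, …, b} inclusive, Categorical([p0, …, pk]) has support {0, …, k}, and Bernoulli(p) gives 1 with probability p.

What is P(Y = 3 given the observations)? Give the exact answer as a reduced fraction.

P(Y = 3 | obs) = 67/435

Enumerate traces; 54 have nonzero weight after conditioning:
  (X=0, Z=0, Y=1, W=0) weight 1/1080
  (X=0, Z=0, Y=1, W=1) weight 1/270
  (X=0, Z=0, Y=1, W=2) weight 1/270
  (X=0, Z=0, Y=3, W=0) weight 1/1080
  (X=0, Z=0, Y=3, W=1) weight 1/270
  (X=0, Z=0, Y=3, W=2) weight 1/270
  (X=0, Z=1, Y=0, W=0) weight 1/360
  (X=0, Z=1, Y=0, W=1) weight 1/90
  (X=0, Z=1, Y=2, W=0) weight 1/360
  … 45 more
Group by Y:
  weight(Y=0) = 401/1620
  weight(Y=1) = 47/810
  weight(Y=2) = 241/1620
  weight(Y=3) = 67/810
Total weight = 401/1620 + 47/810 + 241/1620 + 67/810 = 29/54
P(Y=0 | obs) = 401/1620 / 29/54 = 401/870
P(Y=1 | obs) = 47/810 / 29/54 = 47/435
P(Y=2 | obs) = 241/1620 / 29/54 = 241/870
P(Y=3 | obs) = 67/810 / 29/54 = 67/435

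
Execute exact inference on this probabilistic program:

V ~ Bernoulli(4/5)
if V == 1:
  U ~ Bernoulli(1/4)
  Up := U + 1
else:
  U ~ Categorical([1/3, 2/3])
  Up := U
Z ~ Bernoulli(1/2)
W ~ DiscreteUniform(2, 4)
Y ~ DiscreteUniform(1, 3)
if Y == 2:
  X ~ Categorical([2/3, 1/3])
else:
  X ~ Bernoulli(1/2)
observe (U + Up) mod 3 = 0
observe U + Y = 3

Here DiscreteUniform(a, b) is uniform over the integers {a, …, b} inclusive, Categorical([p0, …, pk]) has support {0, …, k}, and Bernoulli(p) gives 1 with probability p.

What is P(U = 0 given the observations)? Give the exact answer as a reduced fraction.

P(U = 0 | obs) = 1/4

Enumerate traces; 24 have nonzero weight after conditioning:
  (V=0, U=0, Z=0, W=2, Y=3, X=0) weight 1/540
  (V=0, U=0, Z=0, W=2, Y=3, X=1) weight 1/540
  (V=0, U=0, Z=0, W=3, Y=3, X=0) weight 1/540
  (V=0, U=0, Z=0, W=3, Y=3, X=1) weight 1/540
  (V=0, U=0, Z=0, W=4, Y=3, X=0) weight 1/540
  (V=0, U=0, Z=0, W=4, Y=3, X=1) weight 1/540
  (V=0, U=0, Z=1, W=2, Y=3, X=0) weight 1/540
  (V=0, U=0, Z=1, W=2, Y=3, X=1) weight 1/540
  (V=1, U=1, Z=0, W=2, Y=2, X=0) weight 1/135
  … 15 more
Group by U:
  weight(U=0) = 1/45
  weight(U=1) = 1/15
Total weight = 1/45 + 1/15 = 4/45
P(U=0 | obs) = 1/45 / 4/45 = 1/4
P(U=1 | obs) = 1/15 / 4/45 = 3/4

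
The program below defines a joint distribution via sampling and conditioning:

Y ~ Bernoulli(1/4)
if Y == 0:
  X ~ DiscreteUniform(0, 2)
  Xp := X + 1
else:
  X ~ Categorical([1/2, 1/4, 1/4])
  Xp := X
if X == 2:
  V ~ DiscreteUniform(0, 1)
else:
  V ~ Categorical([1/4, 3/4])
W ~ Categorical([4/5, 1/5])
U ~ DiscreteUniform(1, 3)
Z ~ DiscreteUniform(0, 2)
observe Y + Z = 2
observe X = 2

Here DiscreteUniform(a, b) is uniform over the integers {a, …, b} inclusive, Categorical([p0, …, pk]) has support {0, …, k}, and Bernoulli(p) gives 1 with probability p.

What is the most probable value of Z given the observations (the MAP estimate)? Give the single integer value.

argmax_v P(Z = v | obs) = 2

Enumerate traces; 24 have nonzero weight after conditioning:
  (Y=0, X=2, V=0, W=0, U=1, Z=2) weight 1/90
  (Y=0, X=2, V=0, W=0, U=2, Z=2) weight 1/90
  (Y=0, X=2, V=0, W=0, U=3, Z=2) weight 1/90
  (Y=0, X=2, V=0, W=1, U=1, Z=2) weight 1/360
  (Y=0, X=2, V=0, W=1, U=2, Z=2) weight 1/360
  (Y=0, X=2, V=0, W=1, U=3, Z=2) weight 1/360
  (Y=0, X=2, V=1, W=0, U=1, Z=2) weight 1/90
  (Y=0, X=2, V=1, W=0, U=2, Z=2) weight 1/90
  (Y=1, X=2, V=0, W=0, U=1, Z=1) weight 1/360
  … 15 more
Group by Z:
  weight(Z=1) = 1/48
  weight(Z=2) = 1/12
Total weight = 1/48 + 1/12 = 5/48
P(Z=1 | obs) = 1/48 / 5/48 = 1/5
P(Z=2 | obs) = 1/12 / 5/48 = 4/5
argmax = 2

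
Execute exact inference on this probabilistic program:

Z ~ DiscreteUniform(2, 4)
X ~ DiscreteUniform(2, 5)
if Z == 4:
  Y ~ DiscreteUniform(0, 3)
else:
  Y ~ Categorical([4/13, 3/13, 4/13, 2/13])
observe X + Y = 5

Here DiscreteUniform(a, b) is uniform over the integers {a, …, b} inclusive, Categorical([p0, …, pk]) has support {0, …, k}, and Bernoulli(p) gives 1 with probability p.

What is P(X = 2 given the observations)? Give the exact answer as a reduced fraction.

Enumerate traces; 12 have nonzero weight after conditioning:
  (Z=2, X=2, Y=3) weight 1/78
  (Z=2, X=3, Y=2) weight 1/39
  (Z=2, X=4, Y=1) weight 1/52
  (Z=2, X=5, Y=0) weight 1/39
  (Z=3, X=2, Y=3) weight 1/78
  (Z=3, X=3, Y=2) weight 1/39
  (Z=3, X=4, Y=1) weight 1/52
  (Z=3, X=5, Y=0) weight 1/39
  … 4 more
Group by X:
  weight(X=2) = 29/624
  weight(X=3) = 15/208
  weight(X=4) = 37/624
  weight(X=5) = 15/208
Total weight = 29/624 + 15/208 + 37/624 + 15/208 = 1/4
P(X=2 | obs) = 29/624 / 1/4 = 29/156
P(X=3 | obs) = 15/208 / 1/4 = 15/52
P(X=4 | obs) = 37/624 / 1/4 = 37/156
P(X=5 | obs) = 15/208 / 1/4 = 15/52

P(X = 2 | obs) = 29/156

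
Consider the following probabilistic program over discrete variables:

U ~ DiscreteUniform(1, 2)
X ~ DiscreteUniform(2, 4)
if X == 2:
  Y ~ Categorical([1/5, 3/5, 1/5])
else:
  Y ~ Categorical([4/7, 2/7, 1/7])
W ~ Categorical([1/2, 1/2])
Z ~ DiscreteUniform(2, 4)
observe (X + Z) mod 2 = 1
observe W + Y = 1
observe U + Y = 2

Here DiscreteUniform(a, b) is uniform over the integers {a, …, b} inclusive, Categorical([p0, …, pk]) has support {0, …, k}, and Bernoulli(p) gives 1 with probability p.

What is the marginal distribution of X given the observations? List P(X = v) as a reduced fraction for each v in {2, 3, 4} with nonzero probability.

Enumerate traces; 8 have nonzero weight after conditioning:
  (U=1, X=2, Y=1, W=0, Z=3) weight 1/60
  (U=1, X=3, Y=1, W=0, Z=2) weight 1/126
  (U=1, X=3, Y=1, W=0, Z=4) weight 1/126
  (U=1, X=4, Y=1, W=0, Z=3) weight 1/126
  (U=2, X=2, Y=0, W=1, Z=3) weight 1/180
  (U=2, X=3, Y=0, W=1, Z=2) weight 1/63
  (U=2, X=3, Y=0, W=1, Z=4) weight 1/63
  (U=2, X=4, Y=0, W=1, Z=3) weight 1/63
Group by X:
  weight(X=2) = 1/45
  weight(X=3) = 1/21
  weight(X=4) = 1/42
Total weight = 1/45 + 1/21 + 1/42 = 59/630
P(X=2 | obs) = 1/45 / 59/630 = 14/59
P(X=3 | obs) = 1/21 / 59/630 = 30/59
P(X=4 | obs) = 1/42 / 59/630 = 15/59

P(X=2) = 14/59, P(X=3) = 30/59, P(X=4) = 15/59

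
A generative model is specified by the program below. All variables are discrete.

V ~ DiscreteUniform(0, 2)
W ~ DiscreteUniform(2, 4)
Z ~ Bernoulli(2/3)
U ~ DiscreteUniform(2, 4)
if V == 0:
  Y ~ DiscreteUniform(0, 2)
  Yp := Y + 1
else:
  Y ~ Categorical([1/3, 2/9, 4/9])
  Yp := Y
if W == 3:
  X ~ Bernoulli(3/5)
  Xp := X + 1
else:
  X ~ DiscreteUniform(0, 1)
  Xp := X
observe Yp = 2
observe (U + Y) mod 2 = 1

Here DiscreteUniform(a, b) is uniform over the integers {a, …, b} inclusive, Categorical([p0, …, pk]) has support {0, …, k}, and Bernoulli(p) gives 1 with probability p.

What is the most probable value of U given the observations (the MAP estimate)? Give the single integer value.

argmax_v P(U = v | obs) = 3

Enumerate traces; 48 have nonzero weight after conditioning:
  (V=0, W=2, Z=0, U=2, Y=1, X=0) weight 1/486
  (V=0, W=2, Z=0, U=2, Y=1, X=1) weight 1/486
  (V=0, W=2, Z=0, U=4, Y=1, X=0) weight 1/486
  (V=0, W=2, Z=0, U=4, Y=1, X=1) weight 1/486
  (V=0, W=2, Z=1, U=2, Y=1, X=0) weight 1/243
  (V=0, W=2, Z=1, U=2, Y=1, X=1) weight 1/243
  (V=0, W=2, Z=1, U=4, Y=1, X=0) weight 1/243
  (V=0, W=2, Z=1, U=4, Y=1, X=1) weight 1/243
  (V=1, W=2, Z=0, U=3, Y=2, X=0) weight 2/729
  … 39 more
Group by U:
  weight(U=2) = 1/27
  weight(U=3) = 8/81
  weight(U=4) = 1/27
Total weight = 1/27 + 8/81 + 1/27 = 14/81
P(U=2 | obs) = 1/27 / 14/81 = 3/14
P(U=3 | obs) = 8/81 / 14/81 = 4/7
P(U=4 | obs) = 1/27 / 14/81 = 3/14
argmax = 3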